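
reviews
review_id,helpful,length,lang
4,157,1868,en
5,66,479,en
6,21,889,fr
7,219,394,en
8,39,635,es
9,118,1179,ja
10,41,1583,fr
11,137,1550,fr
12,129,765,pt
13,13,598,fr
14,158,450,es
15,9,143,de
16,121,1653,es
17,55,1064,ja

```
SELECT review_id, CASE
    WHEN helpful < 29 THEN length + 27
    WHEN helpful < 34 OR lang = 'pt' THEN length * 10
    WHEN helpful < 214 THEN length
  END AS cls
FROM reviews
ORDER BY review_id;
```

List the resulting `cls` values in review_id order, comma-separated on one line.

review_id=4: helpful < 214 → 1868
review_id=5: helpful < 214 → 479
review_id=6: helpful < 29 → 916
review_id=7: (no match → NULL) → NULL
review_id=8: helpful < 214 → 635
review_id=9: helpful < 214 → 1179
review_id=10: helpful < 214 → 1583
review_id=11: helpful < 214 → 1550
review_id=12: helpful < 34 OR lang = 'pt' → 7650
review_id=13: helpful < 29 → 625
review_id=14: helpful < 214 → 450
review_id=15: helpful < 29 → 170
review_id=16: helpful < 214 → 1653
review_id=17: helpful < 214 → 1064

1868, 479, 916, NULL, 635, 1179, 1583, 1550, 7650, 625, 450, 170, 1653, 1064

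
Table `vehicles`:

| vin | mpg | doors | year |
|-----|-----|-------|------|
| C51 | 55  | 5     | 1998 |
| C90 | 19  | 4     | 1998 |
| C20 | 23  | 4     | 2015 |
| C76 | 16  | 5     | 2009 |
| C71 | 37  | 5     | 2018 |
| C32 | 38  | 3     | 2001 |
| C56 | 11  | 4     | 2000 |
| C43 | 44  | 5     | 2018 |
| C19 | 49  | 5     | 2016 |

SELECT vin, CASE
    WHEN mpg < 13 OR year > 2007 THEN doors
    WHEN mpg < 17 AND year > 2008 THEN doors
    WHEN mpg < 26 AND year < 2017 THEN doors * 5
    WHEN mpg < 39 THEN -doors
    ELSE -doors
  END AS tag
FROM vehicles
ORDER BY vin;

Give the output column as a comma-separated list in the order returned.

vin=C19: mpg < 13 OR year > 2007 → 5
vin=C20: mpg < 13 OR year > 2007 → 4
vin=C32: mpg < 39 → -3
vin=C43: mpg < 13 OR year > 2007 → 5
vin=C51: ELSE → -5
vin=C56: mpg < 13 OR year > 2007 → 4
vin=C71: mpg < 13 OR year > 2007 → 5
vin=C76: mpg < 13 OR year > 2007 → 5
vin=C90: mpg < 26 AND year < 2017 → 20

5, 4, -3, 5, -5, 4, 5, 5, 20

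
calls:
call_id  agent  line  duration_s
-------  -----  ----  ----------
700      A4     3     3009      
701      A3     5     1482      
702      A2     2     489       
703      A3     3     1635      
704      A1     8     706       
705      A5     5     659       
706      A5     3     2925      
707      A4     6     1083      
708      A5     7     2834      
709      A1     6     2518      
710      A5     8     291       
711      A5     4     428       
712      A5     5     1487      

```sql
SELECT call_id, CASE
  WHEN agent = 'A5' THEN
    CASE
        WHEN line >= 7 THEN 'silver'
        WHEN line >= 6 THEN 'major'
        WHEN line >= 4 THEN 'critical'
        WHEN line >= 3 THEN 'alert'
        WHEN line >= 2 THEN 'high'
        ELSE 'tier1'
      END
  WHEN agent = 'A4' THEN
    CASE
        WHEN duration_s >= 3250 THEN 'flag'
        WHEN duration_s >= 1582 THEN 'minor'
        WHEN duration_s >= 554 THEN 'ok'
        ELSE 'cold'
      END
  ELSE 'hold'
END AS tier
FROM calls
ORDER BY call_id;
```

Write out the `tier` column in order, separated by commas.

minor, hold, hold, hold, hold, critical, alert, ok, silver, hold, silver, critical, critical

call_id=700: agent='A4' → inner[duration_s >= 1582] → minor
call_id=701: agent='A3' → outer ELSE → hold
call_id=702: agent='A2' → outer ELSE → hold
call_id=703: agent='A3' → outer ELSE → hold
call_id=704: agent='A1' → outer ELSE → hold
call_id=705: agent='A5' → inner[line >= 4] → critical
call_id=706: agent='A5' → inner[line >= 3] → alert
call_id=707: agent='A4' → inner[duration_s >= 554] → ok
call_id=708: agent='A5' → inner[line >= 7] → silver
call_id=709: agent='A1' → outer ELSE → hold
call_id=710: agent='A5' → inner[line >= 7] → silver
call_id=711: agent='A5' → inner[line >= 4] → critical
call_id=712: agent='A5' → inner[line >= 4] → critical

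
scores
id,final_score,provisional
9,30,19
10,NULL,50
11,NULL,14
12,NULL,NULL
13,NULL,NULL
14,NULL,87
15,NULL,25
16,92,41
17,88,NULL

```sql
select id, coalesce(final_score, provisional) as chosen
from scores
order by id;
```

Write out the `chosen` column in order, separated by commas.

30, 50, 14, NULL, NULL, 87, 25, 92, 88

id=9: final_score=30 → 30
id=10: final_score=NULL, provisional=50 → 50
id=11: final_score=NULL, provisional=14 → 14
id=12: final_score=NULL, provisional=NULL (all NULL) → NULL
id=13: final_score=NULL, provisional=NULL (all NULL) → NULL
id=14: final_score=NULL, provisional=87 → 87
id=15: final_score=NULL, provisional=25 → 25
id=16: final_score=92 → 92
id=17: final_score=88 → 88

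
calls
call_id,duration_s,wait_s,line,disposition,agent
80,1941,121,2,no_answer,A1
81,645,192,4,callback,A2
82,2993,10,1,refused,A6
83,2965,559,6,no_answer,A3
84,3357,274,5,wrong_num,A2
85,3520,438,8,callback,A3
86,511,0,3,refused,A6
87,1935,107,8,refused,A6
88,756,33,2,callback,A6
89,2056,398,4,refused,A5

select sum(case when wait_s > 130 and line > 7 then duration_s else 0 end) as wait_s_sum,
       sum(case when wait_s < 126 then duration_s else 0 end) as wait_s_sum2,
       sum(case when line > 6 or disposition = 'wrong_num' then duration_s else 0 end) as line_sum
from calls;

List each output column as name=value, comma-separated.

[wait_s_sum: wait_s > 130 and line > 7]
call_id=80: ✗
call_id=81: ✗
call_id=82: ✗
call_id=83: ✗
call_id=84: ✗
call_id=85: ✓ → 3520
call_id=86: ✗
call_id=87: ✗
call_id=88: ✗
call_id=89: ✗
wait_s_sum = 3520
—
[wait_s_sum2: wait_s < 126]
call_id=80: ✓ → 1941
call_id=81: ✗
call_id=82: ✓ → 2993
call_id=83: ✗
call_id=84: ✗
call_id=85: ✗
call_id=86: ✓ → 511
call_id=87: ✓ → 1935
call_id=88: ✓ → 756
call_id=89: ✗
wait_s_sum2 = 1941 + 2993 + 511 + 1935 + 756 = 8136
—
[line_sum: line > 6 or disposition = 'wrong_num']
call_id=80: ✗
call_id=81: ✗
call_id=82: ✗
call_id=83: ✗
call_id=84: ✓ → 3357
call_id=85: ✓ → 3520
call_id=86: ✗
call_id=87: ✓ → 1935
call_id=88: ✗
call_id=89: ✗
line_sum = 3357 + 3520 + 1935 = 8812

wait_s_sum=3520, wait_s_sum2=8136, line_sum=8812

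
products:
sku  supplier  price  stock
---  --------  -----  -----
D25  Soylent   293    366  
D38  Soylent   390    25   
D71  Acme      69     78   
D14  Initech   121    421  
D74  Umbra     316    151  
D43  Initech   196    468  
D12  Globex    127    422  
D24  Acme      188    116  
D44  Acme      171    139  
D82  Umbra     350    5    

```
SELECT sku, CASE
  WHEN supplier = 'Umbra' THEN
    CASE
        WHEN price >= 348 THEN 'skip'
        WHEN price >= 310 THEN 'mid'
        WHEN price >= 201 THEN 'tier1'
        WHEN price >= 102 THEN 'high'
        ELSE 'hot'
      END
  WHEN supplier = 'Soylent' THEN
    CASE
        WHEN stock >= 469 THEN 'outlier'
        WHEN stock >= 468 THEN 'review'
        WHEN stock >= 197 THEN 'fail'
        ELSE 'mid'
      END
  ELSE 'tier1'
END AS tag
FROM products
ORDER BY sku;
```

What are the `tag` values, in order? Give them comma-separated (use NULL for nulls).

sku=D12: supplier='Globex' → outer ELSE → tier1
sku=D14: supplier='Initech' → outer ELSE → tier1
sku=D24: supplier='Acme' → outer ELSE → tier1
sku=D25: supplier='Soylent' → inner[stock >= 197] → fail
sku=D38: supplier='Soylent' → inner[ELSE] → mid
sku=D43: supplier='Initech' → outer ELSE → tier1
sku=D44: supplier='Acme' → outer ELSE → tier1
sku=D71: supplier='Acme' → outer ELSE → tier1
sku=D74: supplier='Umbra' → inner[price >= 310] → mid
sku=D82: supplier='Umbra' → inner[price >= 348] → skip

tier1, tier1, tier1, fail, mid, tier1, tier1, tier1, mid, skip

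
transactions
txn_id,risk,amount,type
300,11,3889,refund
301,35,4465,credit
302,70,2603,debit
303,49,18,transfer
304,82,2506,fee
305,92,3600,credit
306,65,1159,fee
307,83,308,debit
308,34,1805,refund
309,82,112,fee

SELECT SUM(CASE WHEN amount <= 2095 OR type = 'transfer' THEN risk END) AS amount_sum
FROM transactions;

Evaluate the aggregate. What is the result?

313

txn_id=300: ✗
txn_id=301: ✗
txn_id=302: ✗
txn_id=303: ✓ → 49
txn_id=304: ✗
txn_id=305: ✗
txn_id=306: ✓ → 65
txn_id=307: ✓ → 83
txn_id=308: ✓ → 34
txn_id=309: ✓ → 82
amount_sum = 49 + 65 + 83 + 34 + 82 = 313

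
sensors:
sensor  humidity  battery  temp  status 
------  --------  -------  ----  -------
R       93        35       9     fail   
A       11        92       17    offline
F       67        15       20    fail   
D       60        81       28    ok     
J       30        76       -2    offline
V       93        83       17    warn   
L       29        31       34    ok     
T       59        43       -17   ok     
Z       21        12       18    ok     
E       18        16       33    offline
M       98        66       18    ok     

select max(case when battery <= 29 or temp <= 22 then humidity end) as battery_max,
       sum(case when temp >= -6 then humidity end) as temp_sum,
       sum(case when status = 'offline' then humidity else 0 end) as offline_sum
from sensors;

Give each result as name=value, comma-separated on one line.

[battery_max: battery <= 29 or temp <= 22]
sensor=R: ✓ → 93
sensor=A: ✓ → 11
sensor=F: ✓ → 67
sensor=D: ✗
sensor=J: ✓ → 30
sensor=V: ✓ → 93
sensor=L: ✗
sensor=T: ✓ → 59
sensor=Z: ✓ → 21
sensor=E: ✓ → 18
sensor=M: ✓ → 98
battery_max = MAX(93, 11, 67, 30, 93, 59, 21, 18, 98) = 98
—
[temp_sum: temp >= -6]
sensor=R: ✓ → 93
sensor=A: ✓ → 11
sensor=F: ✓ → 67
sensor=D: ✓ → 60
sensor=J: ✓ → 30
sensor=V: ✓ → 93
sensor=L: ✓ → 29
sensor=T: ✗
sensor=Z: ✓ → 21
sensor=E: ✓ → 18
sensor=M: ✓ → 98
temp_sum = 93 + 11 + 67 + 60 + 30 + 93 + 29 + 21 + 18 + 98 = 520
—
[offline_sum: status = 'offline']
sensor=R: ✗
sensor=A: ✓ → 11
sensor=F: ✗
sensor=D: ✗
sensor=J: ✓ → 30
sensor=V: ✗
sensor=L: ✗
sensor=T: ✗
sensor=Z: ✗
sensor=E: ✓ → 18
sensor=M: ✗
offline_sum = 11 + 30 + 18 = 59

battery_max=98, temp_sum=520, offline_sum=59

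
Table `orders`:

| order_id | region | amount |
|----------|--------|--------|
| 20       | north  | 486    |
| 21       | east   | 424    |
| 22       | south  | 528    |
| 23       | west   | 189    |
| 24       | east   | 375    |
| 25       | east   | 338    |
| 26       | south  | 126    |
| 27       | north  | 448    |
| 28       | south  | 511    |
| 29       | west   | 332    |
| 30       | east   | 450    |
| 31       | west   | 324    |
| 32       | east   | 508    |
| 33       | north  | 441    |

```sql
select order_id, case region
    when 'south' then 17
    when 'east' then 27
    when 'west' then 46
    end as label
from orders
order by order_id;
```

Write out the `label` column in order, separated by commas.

order_id=20: (no match → NULL) → NULL
order_id=21: region='east' → 27
order_id=22: region='south' → 17
order_id=23: region='west' → 46
order_id=24: region='east' → 27
order_id=25: region='east' → 27
order_id=26: region='south' → 17
order_id=27: (no match → NULL) → NULL
order_id=28: region='south' → 17
order_id=29: region='west' → 46
order_id=30: region='east' → 27
order_id=31: region='west' → 46
order_id=32: region='east' → 27
order_id=33: (no match → NULL) → NULL

NULL, 27, 17, 46, 27, 27, 17, NULL, 17, 46, 27, 46, 27, NULL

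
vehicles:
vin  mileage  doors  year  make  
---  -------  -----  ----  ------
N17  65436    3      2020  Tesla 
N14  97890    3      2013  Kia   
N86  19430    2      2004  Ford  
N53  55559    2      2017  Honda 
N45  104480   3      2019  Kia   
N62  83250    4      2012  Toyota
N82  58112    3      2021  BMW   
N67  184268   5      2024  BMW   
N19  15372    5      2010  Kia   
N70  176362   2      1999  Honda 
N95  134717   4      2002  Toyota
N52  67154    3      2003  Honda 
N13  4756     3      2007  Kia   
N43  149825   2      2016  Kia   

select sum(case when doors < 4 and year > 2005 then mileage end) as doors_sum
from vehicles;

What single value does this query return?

vin=N17: ✓ → 65436
vin=N14: ✓ → 97890
vin=N86: ✗
vin=N53: ✓ → 55559
vin=N45: ✓ → 104480
vin=N62: ✗
vin=N82: ✓ → 58112
vin=N67: ✗
vin=N19: ✗
vin=N70: ✗
vin=N95: ✗
vin=N52: ✗
vin=N13: ✓ → 4756
vin=N43: ✓ → 149825
doors_sum = 65436 + 97890 + 55559 + 104480 + 58112 + 4756 + 149825 = 536058

536058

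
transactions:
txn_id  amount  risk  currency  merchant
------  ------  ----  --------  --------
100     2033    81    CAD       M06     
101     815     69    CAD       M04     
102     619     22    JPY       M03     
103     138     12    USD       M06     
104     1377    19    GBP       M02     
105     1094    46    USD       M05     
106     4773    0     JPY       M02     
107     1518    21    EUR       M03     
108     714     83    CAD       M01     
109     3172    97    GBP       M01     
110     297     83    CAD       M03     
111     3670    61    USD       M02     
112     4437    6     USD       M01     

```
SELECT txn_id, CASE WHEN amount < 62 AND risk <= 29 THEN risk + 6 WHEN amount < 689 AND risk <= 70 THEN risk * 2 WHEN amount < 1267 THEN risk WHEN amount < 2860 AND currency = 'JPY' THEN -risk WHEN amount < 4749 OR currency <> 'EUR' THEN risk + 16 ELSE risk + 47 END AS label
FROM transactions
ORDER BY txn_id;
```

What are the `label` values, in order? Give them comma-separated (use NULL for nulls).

txn_id=100: amount < 4749 OR currency <> 'EUR' → 97
txn_id=101: amount < 1267 → 69
txn_id=102: amount < 689 AND risk <= 70 → 44
txn_id=103: amount < 689 AND risk <= 70 → 24
txn_id=104: amount < 4749 OR currency <> 'EUR' → 35
txn_id=105: amount < 1267 → 46
txn_id=106: amount < 4749 OR currency <> 'EUR' → 16
txn_id=107: amount < 4749 OR currency <> 'EUR' → 37
txn_id=108: amount < 1267 → 83
txn_id=109: amount < 4749 OR currency <> 'EUR' → 113
txn_id=110: amount < 1267 → 83
txn_id=111: amount < 4749 OR currency <> 'EUR' → 77
txn_id=112: amount < 4749 OR currency <> 'EUR' → 22

97, 69, 44, 24, 35, 46, 16, 37, 83, 113, 83, 77, 22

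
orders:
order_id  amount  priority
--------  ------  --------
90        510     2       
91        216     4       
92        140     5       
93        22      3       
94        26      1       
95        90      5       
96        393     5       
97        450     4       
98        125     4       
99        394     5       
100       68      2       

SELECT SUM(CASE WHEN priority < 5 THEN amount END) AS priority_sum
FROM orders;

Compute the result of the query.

1417

order_id=90: ✓ → 510
order_id=91: ✓ → 216
order_id=92: ✗
order_id=93: ✓ → 22
order_id=94: ✓ → 26
order_id=95: ✗
order_id=96: ✗
order_id=97: ✓ → 450
order_id=98: ✓ → 125
order_id=99: ✗
order_id=100: ✓ → 68
priority_sum = 510 + 216 + 22 + 26 + 450 + 125 + 68 = 1417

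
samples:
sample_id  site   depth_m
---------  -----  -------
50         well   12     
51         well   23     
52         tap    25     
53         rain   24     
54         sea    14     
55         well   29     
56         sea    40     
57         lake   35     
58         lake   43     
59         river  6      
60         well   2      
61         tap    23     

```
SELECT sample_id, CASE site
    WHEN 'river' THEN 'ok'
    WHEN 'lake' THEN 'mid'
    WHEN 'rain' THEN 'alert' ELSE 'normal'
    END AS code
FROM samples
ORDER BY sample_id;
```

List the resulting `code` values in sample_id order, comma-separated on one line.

sample_id=50: ELSE → normal
sample_id=51: ELSE → normal
sample_id=52: ELSE → normal
sample_id=53: site='rain' → alert
sample_id=54: ELSE → normal
sample_id=55: ELSE → normal
sample_id=56: ELSE → normal
sample_id=57: site='lake' → mid
sample_id=58: site='lake' → mid
sample_id=59: site='river' → ok
sample_id=60: ELSE → normal
sample_id=61: ELSE → normal

normal, normal, normal, alert, normal, normal, normal, mid, mid, ok, normal, normal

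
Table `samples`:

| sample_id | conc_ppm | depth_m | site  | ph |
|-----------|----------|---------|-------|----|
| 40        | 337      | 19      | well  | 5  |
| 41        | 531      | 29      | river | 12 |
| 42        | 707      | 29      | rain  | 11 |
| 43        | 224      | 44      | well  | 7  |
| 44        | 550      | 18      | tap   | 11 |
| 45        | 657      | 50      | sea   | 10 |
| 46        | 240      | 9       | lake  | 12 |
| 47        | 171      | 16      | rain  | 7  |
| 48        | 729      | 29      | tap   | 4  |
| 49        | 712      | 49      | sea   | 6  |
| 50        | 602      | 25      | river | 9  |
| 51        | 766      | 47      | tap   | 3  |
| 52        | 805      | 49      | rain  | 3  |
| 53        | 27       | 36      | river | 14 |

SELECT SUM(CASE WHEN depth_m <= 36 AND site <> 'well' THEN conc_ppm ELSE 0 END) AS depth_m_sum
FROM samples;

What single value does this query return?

3557

sample_id=40: ✗
sample_id=41: ✓ → 531
sample_id=42: ✓ → 707
sample_id=43: ✗
sample_id=44: ✓ → 550
sample_id=45: ✗
sample_id=46: ✓ → 240
sample_id=47: ✓ → 171
sample_id=48: ✓ → 729
sample_id=49: ✗
sample_id=50: ✓ → 602
sample_id=51: ✗
sample_id=52: ✗
sample_id=53: ✓ → 27
depth_m_sum = 531 + 707 + 550 + 240 + 171 + 729 + 602 + 27 = 3557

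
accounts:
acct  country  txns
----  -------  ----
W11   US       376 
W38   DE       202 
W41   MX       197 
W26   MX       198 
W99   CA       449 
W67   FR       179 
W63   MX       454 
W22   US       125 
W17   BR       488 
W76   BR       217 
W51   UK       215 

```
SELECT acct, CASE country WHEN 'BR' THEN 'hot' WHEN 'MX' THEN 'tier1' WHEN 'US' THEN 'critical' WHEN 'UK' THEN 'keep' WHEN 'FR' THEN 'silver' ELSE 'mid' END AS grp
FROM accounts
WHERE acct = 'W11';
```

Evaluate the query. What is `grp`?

acct = W11: country=US, txns=376.
country='BR' → false
country='MX' → false
country='US' → true → critical

critical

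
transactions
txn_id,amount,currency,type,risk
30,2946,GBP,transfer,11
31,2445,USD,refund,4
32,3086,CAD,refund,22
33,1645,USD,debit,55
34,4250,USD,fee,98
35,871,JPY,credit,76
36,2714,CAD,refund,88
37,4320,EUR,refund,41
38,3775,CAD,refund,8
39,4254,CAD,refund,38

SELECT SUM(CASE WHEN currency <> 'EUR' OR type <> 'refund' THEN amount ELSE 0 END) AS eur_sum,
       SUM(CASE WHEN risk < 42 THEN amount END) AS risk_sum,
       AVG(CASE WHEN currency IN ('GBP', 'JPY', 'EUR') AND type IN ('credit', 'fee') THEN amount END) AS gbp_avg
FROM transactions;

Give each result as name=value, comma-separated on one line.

eur_sum=25986, risk_sum=20826, gbp_avg=871

[eur_sum: currency <> 'EUR' OR type <> 'refund']
txn_id=30: ✓ → 2946
txn_id=31: ✓ → 2445
txn_id=32: ✓ → 3086
txn_id=33: ✓ → 1645
txn_id=34: ✓ → 4250
txn_id=35: ✓ → 871
txn_id=36: ✓ → 2714
txn_id=37: ✗
txn_id=38: ✓ → 3775
txn_id=39: ✓ → 4254
eur_sum = 2946 + 2445 + 3086 + 1645 + 4250 + 871 + 2714 + 3775 + 4254 = 25986
—
[risk_sum: risk < 42]
txn_id=30: ✓ → 2946
txn_id=31: ✓ → 2445
txn_id=32: ✓ → 3086
txn_id=33: ✗
txn_id=34: ✗
txn_id=35: ✗
txn_id=36: ✗
txn_id=37: ✓ → 4320
txn_id=38: ✓ → 3775
txn_id=39: ✓ → 4254
risk_sum = 2946 + 2445 + 3086 + 4320 + 3775 + 4254 = 20826
—
[gbp_avg: currency IN ('GBP', 'JPY', 'EUR') AND type IN ('credit', 'fee')]
txn_id=30: ✗
txn_id=31: ✗
txn_id=32: ✗
txn_id=33: ✗
txn_id=34: ✗
txn_id=35: ✓ → 871
txn_id=36: ✗
txn_id=37: ✗
txn_id=38: ✗
txn_id=39: ✗
gbp_avg = 871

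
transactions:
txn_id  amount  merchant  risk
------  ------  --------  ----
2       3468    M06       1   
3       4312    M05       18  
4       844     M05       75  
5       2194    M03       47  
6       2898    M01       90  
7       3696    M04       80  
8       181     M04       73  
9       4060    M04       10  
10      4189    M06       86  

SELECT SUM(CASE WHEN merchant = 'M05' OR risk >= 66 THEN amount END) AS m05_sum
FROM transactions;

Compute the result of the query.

txn_id=2: ✗
txn_id=3: ✓ → 4312
txn_id=4: ✓ → 844
txn_id=5: ✗
txn_id=6: ✓ → 2898
txn_id=7: ✓ → 3696
txn_id=8: ✓ → 181
txn_id=9: ✗
txn_id=10: ✓ → 4189
m05_sum = 4312 + 844 + 2898 + 3696 + 181 + 4189 = 16120

16120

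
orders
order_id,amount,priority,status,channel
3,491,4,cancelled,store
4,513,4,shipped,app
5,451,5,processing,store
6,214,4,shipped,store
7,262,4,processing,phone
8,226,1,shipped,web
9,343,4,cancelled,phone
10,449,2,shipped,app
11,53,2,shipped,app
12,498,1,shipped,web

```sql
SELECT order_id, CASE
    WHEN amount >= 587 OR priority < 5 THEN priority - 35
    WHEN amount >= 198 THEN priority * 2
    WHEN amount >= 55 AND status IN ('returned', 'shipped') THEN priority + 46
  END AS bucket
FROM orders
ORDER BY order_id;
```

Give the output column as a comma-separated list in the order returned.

-31, -31, 10, -31, -31, -34, -31, -33, -33, -34

order_id=3: amount >= 587 OR priority < 5 → -31
order_id=4: amount >= 587 OR priority < 5 → -31
order_id=5: amount >= 198 → 10
order_id=6: amount >= 587 OR priority < 5 → -31
order_id=7: amount >= 587 OR priority < 5 → -31
order_id=8: amount >= 587 OR priority < 5 → -34
order_id=9: amount >= 587 OR priority < 5 → -31
order_id=10: amount >= 587 OR priority < 5 → -33
order_id=11: amount >= 587 OR priority < 5 → -33
order_id=12: amount >= 587 OR priority < 5 → -34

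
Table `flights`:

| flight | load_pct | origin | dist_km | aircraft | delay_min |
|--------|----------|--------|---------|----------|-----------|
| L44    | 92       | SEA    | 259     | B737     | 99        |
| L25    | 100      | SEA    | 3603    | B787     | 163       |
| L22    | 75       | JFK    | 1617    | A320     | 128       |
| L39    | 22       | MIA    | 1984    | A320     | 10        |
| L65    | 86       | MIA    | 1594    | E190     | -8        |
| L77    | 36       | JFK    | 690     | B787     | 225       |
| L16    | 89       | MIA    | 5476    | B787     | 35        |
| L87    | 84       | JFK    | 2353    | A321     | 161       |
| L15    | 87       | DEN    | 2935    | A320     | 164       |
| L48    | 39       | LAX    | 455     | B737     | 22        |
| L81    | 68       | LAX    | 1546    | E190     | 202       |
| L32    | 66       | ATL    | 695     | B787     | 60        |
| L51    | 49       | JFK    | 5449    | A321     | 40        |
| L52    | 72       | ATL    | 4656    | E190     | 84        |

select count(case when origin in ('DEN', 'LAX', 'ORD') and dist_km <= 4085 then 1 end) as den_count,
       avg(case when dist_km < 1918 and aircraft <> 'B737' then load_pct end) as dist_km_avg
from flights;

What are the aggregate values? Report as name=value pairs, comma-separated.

[den_count: origin in ('DEN', 'LAX', 'ORD') and dist_km <= 4085]
flight=L44: ✗
flight=L25: ✗
flight=L22: ✗
flight=L39: ✗
flight=L65: ✗
flight=L77: ✗
flight=L16: ✗
flight=L87: ✗
flight=L15: ✓ → 1
flight=L48: ✓ → 1
flight=L81: ✓ → 1
flight=L32: ✗
flight=L51: ✗
flight=L52: ✗
den_count = COUNT(1, 1, 1) = 3
—
[dist_km_avg: dist_km < 1918 and aircraft <> 'B737']
flight=L44: ✗
flight=L25: ✗
flight=L22: ✓ → 75
flight=L39: ✗
flight=L65: ✓ → 86
flight=L77: ✓ → 36
flight=L16: ✗
flight=L87: ✗
flight=L15: ✗
flight=L48: ✗
flight=L81: ✓ → 68
flight=L32: ✓ → 66
flight=L51: ✗
flight=L52: ✗
dist_km_avg = (75 + 86 + 36 + 68 + 66) / 5 = 66.2

den_count=3, dist_km_avg=66.2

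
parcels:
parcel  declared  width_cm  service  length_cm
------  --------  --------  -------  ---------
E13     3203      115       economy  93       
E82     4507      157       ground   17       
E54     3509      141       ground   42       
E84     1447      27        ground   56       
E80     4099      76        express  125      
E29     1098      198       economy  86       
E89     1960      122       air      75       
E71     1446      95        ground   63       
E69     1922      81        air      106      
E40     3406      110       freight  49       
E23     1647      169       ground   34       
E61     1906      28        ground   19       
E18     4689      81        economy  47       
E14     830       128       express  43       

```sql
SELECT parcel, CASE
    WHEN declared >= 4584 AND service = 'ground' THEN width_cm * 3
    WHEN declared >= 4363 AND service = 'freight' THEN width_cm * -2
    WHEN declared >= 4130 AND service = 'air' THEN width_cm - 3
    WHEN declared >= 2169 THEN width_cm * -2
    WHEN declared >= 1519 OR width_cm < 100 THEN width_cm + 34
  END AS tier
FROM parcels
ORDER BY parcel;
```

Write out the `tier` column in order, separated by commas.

-230, NULL, -162, 203, NULL, -220, -282, 62, 115, 129, -152, -314, 61, 156

parcel=E13: declared >= 2169 → -230
parcel=E14: (no match → NULL) → NULL
parcel=E18: declared >= 2169 → -162
parcel=E23: declared >= 1519 OR width_cm < 100 → 203
parcel=E29: (no match → NULL) → NULL
parcel=E40: declared >= 2169 → -220
parcel=E54: declared >= 2169 → -282
parcel=E61: declared >= 1519 OR width_cm < 100 → 62
parcel=E69: declared >= 1519 OR width_cm < 100 → 115
parcel=E71: declared >= 1519 OR width_cm < 100 → 129
parcel=E80: declared >= 2169 → -152
parcel=E82: declared >= 2169 → -314
parcel=E84: declared >= 1519 OR width_cm < 100 → 61
parcel=E89: declared >= 1519 OR width_cm < 100 → 156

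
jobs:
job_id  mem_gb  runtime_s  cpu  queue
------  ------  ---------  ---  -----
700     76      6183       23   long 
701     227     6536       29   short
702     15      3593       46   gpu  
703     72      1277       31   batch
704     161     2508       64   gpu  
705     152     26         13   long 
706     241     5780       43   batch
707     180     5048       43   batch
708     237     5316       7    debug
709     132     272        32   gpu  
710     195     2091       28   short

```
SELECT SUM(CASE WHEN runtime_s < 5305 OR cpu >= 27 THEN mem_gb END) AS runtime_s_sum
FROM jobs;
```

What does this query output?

job_id=700: ✗
job_id=701: ✓ → 227
job_id=702: ✓ → 15
job_id=703: ✓ → 72
job_id=704: ✓ → 161
job_id=705: ✓ → 152
job_id=706: ✓ → 241
job_id=707: ✓ → 180
job_id=708: ✗
job_id=709: ✓ → 132
job_id=710: ✓ → 195
runtime_s_sum = 227 + 15 + 72 + 161 + 152 + 241 + 180 + 132 + 195 = 1375

1375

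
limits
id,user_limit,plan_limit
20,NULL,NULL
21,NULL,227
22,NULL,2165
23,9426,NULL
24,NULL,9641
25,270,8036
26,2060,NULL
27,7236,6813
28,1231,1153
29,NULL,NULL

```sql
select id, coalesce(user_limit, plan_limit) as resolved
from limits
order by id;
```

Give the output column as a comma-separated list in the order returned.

NULL, 227, 2165, 9426, 9641, 270, 2060, 7236, 1231, NULL

id=20: user_limit=NULL, plan_limit=NULL (all NULL) → NULL
id=21: user_limit=NULL, plan_limit=227 → 227
id=22: user_limit=NULL, plan_limit=2165 → 2165
id=23: user_limit=9426 → 9426
id=24: user_limit=NULL, plan_limit=9641 → 9641
id=25: user_limit=270 → 270
id=26: user_limit=2060 → 2060
id=27: user_limit=7236 → 7236
id=28: user_limit=1231 → 1231
id=29: user_limit=NULL, plan_limit=NULL (all NULL) → NULL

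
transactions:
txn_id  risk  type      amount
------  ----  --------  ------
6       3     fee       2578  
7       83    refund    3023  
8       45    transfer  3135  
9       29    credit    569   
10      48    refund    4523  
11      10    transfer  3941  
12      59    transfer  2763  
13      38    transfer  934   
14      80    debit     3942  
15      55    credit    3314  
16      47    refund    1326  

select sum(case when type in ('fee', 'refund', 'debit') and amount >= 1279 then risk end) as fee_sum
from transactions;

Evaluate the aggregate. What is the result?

txn_id=6: ✓ → 3
txn_id=7: ✓ → 83
txn_id=8: ✗
txn_id=9: ✗
txn_id=10: ✓ → 48
txn_id=11: ✗
txn_id=12: ✗
txn_id=13: ✗
txn_id=14: ✓ → 80
txn_id=15: ✗
txn_id=16: ✓ → 47
fee_sum = 3 + 83 + 48 + 80 + 47 = 261

261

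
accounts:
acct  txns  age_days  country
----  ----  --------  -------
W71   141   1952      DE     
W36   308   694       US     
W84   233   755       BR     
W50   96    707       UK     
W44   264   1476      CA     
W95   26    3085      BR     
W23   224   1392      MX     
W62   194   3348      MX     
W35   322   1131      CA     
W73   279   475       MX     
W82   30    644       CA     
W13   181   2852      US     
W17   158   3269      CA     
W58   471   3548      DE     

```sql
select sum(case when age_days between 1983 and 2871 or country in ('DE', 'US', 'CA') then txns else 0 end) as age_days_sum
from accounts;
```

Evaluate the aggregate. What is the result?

1875

acct=W71: ✓ → 141
acct=W36: ✓ → 308
acct=W84: ✗
acct=W50: ✗
acct=W44: ✓ → 264
acct=W95: ✗
acct=W23: ✗
acct=W62: ✗
acct=W35: ✓ → 322
acct=W73: ✗
acct=W82: ✓ → 30
acct=W13: ✓ → 181
acct=W17: ✓ → 158
acct=W58: ✓ → 471
age_days_sum = 141 + 308 + 264 + 322 + 30 + 181 + 158 + 471 = 1875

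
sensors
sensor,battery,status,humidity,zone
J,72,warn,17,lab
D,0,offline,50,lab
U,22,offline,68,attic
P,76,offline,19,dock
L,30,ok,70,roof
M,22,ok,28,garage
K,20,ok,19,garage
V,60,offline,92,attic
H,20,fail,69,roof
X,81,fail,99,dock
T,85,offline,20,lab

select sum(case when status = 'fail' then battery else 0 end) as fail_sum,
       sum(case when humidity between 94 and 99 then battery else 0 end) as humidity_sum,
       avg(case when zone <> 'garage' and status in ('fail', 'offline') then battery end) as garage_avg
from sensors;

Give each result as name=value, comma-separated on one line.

fail_sum=101, humidity_sum=81, garage_avg=49.1428571429

[fail_sum: status = 'fail']
sensor=J: ✗
sensor=D: ✗
sensor=U: ✗
sensor=P: ✗
sensor=L: ✗
sensor=M: ✗
sensor=K: ✗
sensor=V: ✗
sensor=H: ✓ → 20
sensor=X: ✓ → 81
sensor=T: ✗
fail_sum = 20 + 81 = 101
—
[humidity_sum: humidity between 94 and 99]
sensor=J: ✗
sensor=D: ✗
sensor=U: ✗
sensor=P: ✗
sensor=L: ✗
sensor=M: ✗
sensor=K: ✗
sensor=V: ✗
sensor=H: ✗
sensor=X: ✓ → 81
sensor=T: ✗
humidity_sum = 81
—
[garage_avg: zone <> 'garage' and status in ('fail', 'offline')]
sensor=J: ✗
sensor=D: ✓ → 0
sensor=U: ✓ → 22
sensor=P: ✓ → 76
sensor=L: ✗
sensor=M: ✗
sensor=K: ✗
sensor=V: ✓ → 60
sensor=H: ✓ → 20
sensor=X: ✓ → 81
sensor=T: ✓ → 85
garage_avg = (0 + 22 + 76 + 60 + 20 + 81 + 85) / 7 = 49.1428571429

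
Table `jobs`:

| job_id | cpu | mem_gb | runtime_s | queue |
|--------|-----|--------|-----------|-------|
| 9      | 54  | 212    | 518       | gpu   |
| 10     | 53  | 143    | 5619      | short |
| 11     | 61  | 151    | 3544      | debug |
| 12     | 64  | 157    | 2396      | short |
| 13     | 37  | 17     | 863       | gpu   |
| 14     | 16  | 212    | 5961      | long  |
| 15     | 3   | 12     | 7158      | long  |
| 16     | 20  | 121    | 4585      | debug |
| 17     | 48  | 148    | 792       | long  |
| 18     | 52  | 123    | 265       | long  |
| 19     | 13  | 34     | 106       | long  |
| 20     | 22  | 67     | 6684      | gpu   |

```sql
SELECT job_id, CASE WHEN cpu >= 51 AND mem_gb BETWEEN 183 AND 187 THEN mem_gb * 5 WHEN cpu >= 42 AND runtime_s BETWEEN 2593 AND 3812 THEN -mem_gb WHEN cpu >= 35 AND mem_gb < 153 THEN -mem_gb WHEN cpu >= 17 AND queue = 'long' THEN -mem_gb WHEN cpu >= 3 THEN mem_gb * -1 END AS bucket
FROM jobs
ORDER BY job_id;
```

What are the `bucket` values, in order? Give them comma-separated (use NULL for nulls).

-212, -143, -151, -157, -17, -212, -12, -121, -148, -123, -34, -67

job_id=9: cpu >= 3 → -212
job_id=10: cpu >= 35 AND mem_gb < 153 → -143
job_id=11: cpu >= 42 AND runtime_s BETWEEN 2593 AND 3812 → -151
job_id=12: cpu >= 3 → -157
job_id=13: cpu >= 35 AND mem_gb < 153 → -17
job_id=14: cpu >= 3 → -212
job_id=15: cpu >= 3 → -12
job_id=16: cpu >= 3 → -121
job_id=17: cpu >= 35 AND mem_gb < 153 → -148
job_id=18: cpu >= 35 AND mem_gb < 153 → -123
job_id=19: cpu >= 3 → -34
job_id=20: cpu >= 3 → -67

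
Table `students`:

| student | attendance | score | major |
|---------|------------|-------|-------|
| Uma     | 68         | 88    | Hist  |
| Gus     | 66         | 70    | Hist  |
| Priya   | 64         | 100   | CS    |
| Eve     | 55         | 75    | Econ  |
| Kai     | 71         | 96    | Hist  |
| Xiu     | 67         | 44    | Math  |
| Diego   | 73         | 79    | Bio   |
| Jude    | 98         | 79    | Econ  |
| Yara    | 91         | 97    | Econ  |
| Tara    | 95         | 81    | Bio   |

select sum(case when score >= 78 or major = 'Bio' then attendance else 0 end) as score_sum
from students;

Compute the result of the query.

student=Uma: ✓ → 68
student=Gus: ✗
student=Priya: ✓ → 64
student=Eve: ✗
student=Kai: ✓ → 71
student=Xiu: ✗
student=Diego: ✓ → 73
student=Jude: ✓ → 98
student=Yara: ✓ → 91
student=Tara: ✓ → 95
score_sum = 68 + 64 + 71 + 73 + 98 + 91 + 95 = 560

560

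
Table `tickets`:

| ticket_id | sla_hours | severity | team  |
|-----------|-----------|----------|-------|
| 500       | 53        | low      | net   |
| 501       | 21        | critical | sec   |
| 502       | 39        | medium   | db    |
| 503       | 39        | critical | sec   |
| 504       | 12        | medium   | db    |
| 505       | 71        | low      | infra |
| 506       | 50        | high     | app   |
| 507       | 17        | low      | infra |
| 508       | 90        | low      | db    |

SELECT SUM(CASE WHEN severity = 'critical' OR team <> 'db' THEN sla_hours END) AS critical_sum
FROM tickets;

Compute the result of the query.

ticket_id=500: ✓ → 53
ticket_id=501: ✓ → 21
ticket_id=502: ✗
ticket_id=503: ✓ → 39
ticket_id=504: ✗
ticket_id=505: ✓ → 71
ticket_id=506: ✓ → 50
ticket_id=507: ✓ → 17
ticket_id=508: ✗
critical_sum = 53 + 21 + 39 + 71 + 50 + 17 = 251

251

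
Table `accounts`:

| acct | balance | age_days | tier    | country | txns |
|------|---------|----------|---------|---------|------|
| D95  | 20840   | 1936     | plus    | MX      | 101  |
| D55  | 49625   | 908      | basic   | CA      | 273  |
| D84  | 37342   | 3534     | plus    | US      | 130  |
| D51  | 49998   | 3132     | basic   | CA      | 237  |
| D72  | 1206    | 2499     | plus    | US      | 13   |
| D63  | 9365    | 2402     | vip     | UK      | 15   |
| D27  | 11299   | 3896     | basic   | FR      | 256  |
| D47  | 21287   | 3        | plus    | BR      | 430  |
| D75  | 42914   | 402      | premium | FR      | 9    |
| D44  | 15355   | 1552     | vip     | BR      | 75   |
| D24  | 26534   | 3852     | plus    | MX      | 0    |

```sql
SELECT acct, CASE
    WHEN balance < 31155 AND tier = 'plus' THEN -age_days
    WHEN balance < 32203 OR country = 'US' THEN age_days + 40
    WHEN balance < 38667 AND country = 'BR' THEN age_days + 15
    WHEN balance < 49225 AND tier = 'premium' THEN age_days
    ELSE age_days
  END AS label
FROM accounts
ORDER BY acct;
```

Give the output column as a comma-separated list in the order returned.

-3852, 3936, 1592, -3, 3132, 908, 2442, -2499, 402, 3574, -1936

acct=D24: balance < 31155 AND tier = 'plus' → -3852
acct=D27: balance < 32203 OR country = 'US' → 3936
acct=D44: balance < 32203 OR country = 'US' → 1592
acct=D47: balance < 31155 AND tier = 'plus' → -3
acct=D51: ELSE → 3132
acct=D55: ELSE → 908
acct=D63: balance < 32203 OR country = 'US' → 2442
acct=D72: balance < 31155 AND tier = 'plus' → -2499
acct=D75: balance < 49225 AND tier = 'premium' → 402
acct=D84: balance < 32203 OR country = 'US' → 3574
acct=D95: balance < 31155 AND tier = 'plus' → -1936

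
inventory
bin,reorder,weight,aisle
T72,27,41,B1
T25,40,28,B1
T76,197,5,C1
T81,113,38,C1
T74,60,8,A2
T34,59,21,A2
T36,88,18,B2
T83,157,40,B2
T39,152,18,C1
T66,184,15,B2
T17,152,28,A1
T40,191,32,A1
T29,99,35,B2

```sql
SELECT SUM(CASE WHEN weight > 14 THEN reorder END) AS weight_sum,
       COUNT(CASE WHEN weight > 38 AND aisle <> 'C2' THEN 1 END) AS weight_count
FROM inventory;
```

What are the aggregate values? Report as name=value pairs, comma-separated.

weight_sum=1262, weight_count=2

[weight_sum: weight > 14]
bin=T72: ✓ → 27
bin=T25: ✓ → 40
bin=T76: ✗
bin=T81: ✓ → 113
bin=T74: ✗
bin=T34: ✓ → 59
bin=T36: ✓ → 88
bin=T83: ✓ → 157
bin=T39: ✓ → 152
bin=T66: ✓ → 184
bin=T17: ✓ → 152
bin=T40: ✓ → 191
bin=T29: ✓ → 99
weight_sum = 27 + 40 + 113 + 59 + 88 + 157 + 152 + 184 + 152 + 191 + 99 = 1262
—
[weight_count: weight > 38 AND aisle <> 'C2']
bin=T72: ✓ → 1
bin=T25: ✗
bin=T76: ✗
bin=T81: ✗
bin=T74: ✗
bin=T34: ✗
bin=T36: ✗
bin=T83: ✓ → 1
bin=T39: ✗
bin=T66: ✗
bin=T17: ✗
bin=T40: ✗
bin=T29: ✗
weight_count = COUNT(1, 1) = 2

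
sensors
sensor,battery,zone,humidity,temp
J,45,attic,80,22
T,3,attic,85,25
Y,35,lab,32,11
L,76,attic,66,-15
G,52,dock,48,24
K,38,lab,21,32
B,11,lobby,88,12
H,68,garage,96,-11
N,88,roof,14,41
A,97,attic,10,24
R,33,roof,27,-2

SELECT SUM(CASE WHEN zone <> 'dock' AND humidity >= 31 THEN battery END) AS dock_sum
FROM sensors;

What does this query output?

sensor=J: ✓ → 45
sensor=T: ✓ → 3
sensor=Y: ✓ → 35
sensor=L: ✓ → 76
sensor=G: ✗
sensor=K: ✗
sensor=B: ✓ → 11
sensor=H: ✓ → 68
sensor=N: ✗
sensor=A: ✗
sensor=R: ✗
dock_sum = 45 + 3 + 35 + 76 + 11 + 68 = 238

238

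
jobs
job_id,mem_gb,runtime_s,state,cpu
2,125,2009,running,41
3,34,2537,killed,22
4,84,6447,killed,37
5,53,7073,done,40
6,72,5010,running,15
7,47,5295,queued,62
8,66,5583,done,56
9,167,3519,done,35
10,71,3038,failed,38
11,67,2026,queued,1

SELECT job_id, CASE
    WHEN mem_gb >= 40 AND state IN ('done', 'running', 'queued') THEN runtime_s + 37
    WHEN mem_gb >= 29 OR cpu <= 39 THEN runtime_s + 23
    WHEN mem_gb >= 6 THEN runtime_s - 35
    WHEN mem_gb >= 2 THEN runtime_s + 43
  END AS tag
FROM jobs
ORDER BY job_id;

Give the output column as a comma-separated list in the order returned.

2046, 2560, 6470, 7110, 5047, 5332, 5620, 3556, 3061, 2063

job_id=2: mem_gb >= 40 AND state IN ('done', 'running', 'queued') → 2046
job_id=3: mem_gb >= 29 OR cpu <= 39 → 2560
job_id=4: mem_gb >= 29 OR cpu <= 39 → 6470
job_id=5: mem_gb >= 40 AND state IN ('done', 'running', 'queued') → 7110
job_id=6: mem_gb >= 40 AND state IN ('done', 'running', 'queued') → 5047
job_id=7: mem_gb >= 40 AND state IN ('done', 'running', 'queued') → 5332
job_id=8: mem_gb >= 40 AND state IN ('done', 'running', 'queued') → 5620
job_id=9: mem_gb >= 40 AND state IN ('done', 'running', 'queued') → 3556
job_id=10: mem_gb >= 29 OR cpu <= 39 → 3061
job_id=11: mem_gb >= 40 AND state IN ('done', 'running', 'queued') → 2063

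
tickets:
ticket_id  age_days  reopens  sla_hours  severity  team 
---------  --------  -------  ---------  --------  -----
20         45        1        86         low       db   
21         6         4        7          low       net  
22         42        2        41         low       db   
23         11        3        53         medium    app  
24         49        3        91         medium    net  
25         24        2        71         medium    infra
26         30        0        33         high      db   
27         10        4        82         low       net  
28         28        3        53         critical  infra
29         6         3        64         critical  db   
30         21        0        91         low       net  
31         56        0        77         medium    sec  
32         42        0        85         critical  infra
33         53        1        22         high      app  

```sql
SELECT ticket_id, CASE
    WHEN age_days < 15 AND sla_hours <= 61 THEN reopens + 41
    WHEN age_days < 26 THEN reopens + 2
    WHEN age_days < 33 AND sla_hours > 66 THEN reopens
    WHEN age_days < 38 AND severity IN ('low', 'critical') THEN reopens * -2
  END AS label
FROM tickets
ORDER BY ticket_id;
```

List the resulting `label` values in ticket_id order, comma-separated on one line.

ticket_id=20: (no match → NULL) → NULL
ticket_id=21: age_days < 15 AND sla_hours <= 61 → 45
ticket_id=22: (no match → NULL) → NULL
ticket_id=23: age_days < 15 AND sla_hours <= 61 → 44
ticket_id=24: (no match → NULL) → NULL
ticket_id=25: age_days < 26 → 4
ticket_id=26: (no match → NULL) → NULL
ticket_id=27: age_days < 26 → 6
ticket_id=28: age_days < 38 AND severity IN ('low', 'critical') → -6
ticket_id=29: age_days < 26 → 5
ticket_id=30: age_days < 26 → 2
ticket_id=31: (no match → NULL) → NULL
ticket_id=32: (no match → NULL) → NULL
ticket_id=33: (no match → NULL) → NULL

NULL, 45, NULL, 44, NULL, 4, NULL, 6, -6, 5, 2, NULL, NULL, NULL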